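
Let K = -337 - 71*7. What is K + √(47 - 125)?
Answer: -834 + I*√78 ≈ -834.0 + 8.8318*I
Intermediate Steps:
K = -834 (K = -337 - 1*497 = -337 - 497 = -834)
K + √(47 - 125) = -834 + √(47 - 125) = -834 + √(-78) = -834 + I*√78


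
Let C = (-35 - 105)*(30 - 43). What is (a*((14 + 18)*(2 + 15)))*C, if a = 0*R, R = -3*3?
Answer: 0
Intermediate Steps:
R = -9
a = 0 (a = 0*(-9) = 0)
C = 1820 (C = -140*(-13) = 1820)
(a*((14 + 18)*(2 + 15)))*C = (0*((14 + 18)*(2 + 15)))*1820 = (0*(32*17))*1820 = (0*544)*1820 = 0*1820 = 0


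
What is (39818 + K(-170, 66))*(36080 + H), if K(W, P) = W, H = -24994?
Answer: 439537728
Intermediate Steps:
(39818 + K(-170, 66))*(36080 + H) = (39818 - 170)*(36080 - 24994) = 39648*11086 = 439537728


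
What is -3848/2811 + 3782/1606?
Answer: 2225657/2257233 ≈ 0.98601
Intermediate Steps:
-3848/2811 + 3782/1606 = -3848*1/2811 + 3782*(1/1606) = -3848/2811 + 1891/803 = 2225657/2257233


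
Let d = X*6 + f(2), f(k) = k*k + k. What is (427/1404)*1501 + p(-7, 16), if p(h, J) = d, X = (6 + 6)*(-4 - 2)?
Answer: 42823/1404 ≈ 30.501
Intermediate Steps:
f(k) = k + k**2 (f(k) = k**2 + k = k + k**2)
X = -72 (X = 12*(-6) = -72)
d = -426 (d = -72*6 + 2*(1 + 2) = -432 + 2*3 = -432 + 6 = -426)
p(h, J) = -426
(427/1404)*1501 + p(-7, 16) = (427/1404)*1501 - 426 = 640927/1404 - 426 = 42823/1404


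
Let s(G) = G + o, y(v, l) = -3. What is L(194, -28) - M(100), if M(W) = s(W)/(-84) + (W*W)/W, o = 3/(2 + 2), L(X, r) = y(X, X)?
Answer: -34205/336 ≈ -101.80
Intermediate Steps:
L(X, r) = -3
o = ¾ (o = 3/4 = (¼)*3 = ¾ ≈ 0.75000)
s(G) = ¾ + G (s(G) = G + ¾ = ¾ + G)
M(W) = -1/112 + 83*W/84 (M(W) = (¾ + W)/(-84) + (W*W)/W = (¾ + W)*(-1/84) + W²/W = (-1/112 - W/84) + W = -1/112 + 83*W/84)
L(194, -28) - M(100) = -3 - (-1/112 + (83/84)*100) = -3 - (-1/112 + 2075/21) = -3 - 1*33197/336 = -3 - 33197/336 = -34205/336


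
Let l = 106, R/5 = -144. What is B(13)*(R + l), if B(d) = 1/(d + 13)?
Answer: -307/13 ≈ -23.615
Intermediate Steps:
R = -720 (R = 5*(-144) = -720)
B(d) = 1/(13 + d)
B(13)*(R + l) = (-720 + 106)/(13 + 13) = -614/26 = (1/26)*(-614) = -307/13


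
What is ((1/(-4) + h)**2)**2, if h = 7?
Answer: 531441/256 ≈ 2075.9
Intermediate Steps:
((1/(-4) + h)**2)**2 = ((1/(-4) + 7)**2)**2 = ((-1/4 + 7)**2)**2 = ((27/4)**2)**2 = (729/16)**2 = 531441/256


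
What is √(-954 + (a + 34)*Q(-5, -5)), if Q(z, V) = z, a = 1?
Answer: I*√1129 ≈ 33.601*I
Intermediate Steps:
√(-954 + (a + 34)*Q(-5, -5)) = √(-954 + (1 + 34)*(-5)) = √(-954 + 35*(-5)) = √(-954 - 175) = √(-1129) = I*√1129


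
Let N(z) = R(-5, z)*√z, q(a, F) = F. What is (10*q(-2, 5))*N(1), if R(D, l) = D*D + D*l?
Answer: 1000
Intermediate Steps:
R(D, l) = D² + D*l
N(z) = √z*(25 - 5*z) (N(z) = (-5*(-5 + z))*√z = (25 - 5*z)*√z = √z*(25 - 5*z))
(10*q(-2, 5))*N(1) = (10*5)*(5*√1*(5 - 1*1)) = 50*(5*1*(5 - 1)) = 50*(5*1*4) = 50*20 = 1000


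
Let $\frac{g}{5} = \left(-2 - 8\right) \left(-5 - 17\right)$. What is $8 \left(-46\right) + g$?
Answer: $732$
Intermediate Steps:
$g = 1100$ ($g = 5 \left(-2 - 8\right) \left(-5 - 17\right) = 5 \left(\left(-10\right) \left(-22\right)\right) = 5 \cdot 220 = 1100$)
$8 \left(-46\right) + g = 8 \left(-46\right) + 1100 = -368 + 1100 = 732$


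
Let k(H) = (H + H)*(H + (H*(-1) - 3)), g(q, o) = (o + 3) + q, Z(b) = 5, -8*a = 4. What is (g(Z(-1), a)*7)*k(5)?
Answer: -1575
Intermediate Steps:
a = -½ (a = -⅛*4 = -½ ≈ -0.50000)
g(q, o) = 3 + o + q (g(q, o) = (3 + o) + q = 3 + o + q)
k(H) = -6*H (k(H) = (2*H)*(H + (-H - 3)) = (2*H)*(H + (-3 - H)) = (2*H)*(-3) = -6*H)
(g(Z(-1), a)*7)*k(5) = ((3 - ½ + 5)*7)*(-6*5) = ((15/2)*7)*(-30) = (105/2)*(-30) = -1575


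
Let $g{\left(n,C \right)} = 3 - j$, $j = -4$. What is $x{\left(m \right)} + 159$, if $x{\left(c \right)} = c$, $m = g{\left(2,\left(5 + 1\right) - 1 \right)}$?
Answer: $166$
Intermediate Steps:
$g{\left(n,C \right)} = 7$ ($g{\left(n,C \right)} = 3 - -4 = 3 + 4 = 7$)
$m = 7$
$x{\left(m \right)} + 159 = 7 + 159 = 166$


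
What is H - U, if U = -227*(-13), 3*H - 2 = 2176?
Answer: -2225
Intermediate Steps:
H = 726 (H = ⅔ + (⅓)*2176 = ⅔ + 2176/3 = 726)
U = 2951
H - U = 726 - 1*2951 = 726 - 2951 = -2225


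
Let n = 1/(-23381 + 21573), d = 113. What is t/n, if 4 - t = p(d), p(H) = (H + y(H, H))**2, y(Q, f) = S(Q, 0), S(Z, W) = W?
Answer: 23079120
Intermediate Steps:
y(Q, f) = 0
p(H) = H**2 (p(H) = (H + 0)**2 = H**2)
t = -12765 (t = 4 - 1*113**2 = 4 - 1*12769 = 4 - 12769 = -12765)
n = -1/1808 (n = 1/(-1808) = -1/1808 ≈ -0.00055310)
t/n = -12765/(-1/1808) = -12765*(-1808) = 23079120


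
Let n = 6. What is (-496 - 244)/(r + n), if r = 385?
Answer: -740/391 ≈ -1.8926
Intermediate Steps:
(-496 - 244)/(r + n) = (-496 - 244)/(385 + 6) = -740/391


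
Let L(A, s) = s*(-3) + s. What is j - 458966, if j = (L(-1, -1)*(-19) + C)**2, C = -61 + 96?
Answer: -458957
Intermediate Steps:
L(A, s) = -2*s (L(A, s) = -3*s + s = -2*s)
C = 35
j = 9 (j = (-2*(-1)*(-19) + 35)**2 = (2*(-19) + 35)**2 = (-38 + 35)**2 = (-3)**2 = 9)
j - 458966 = 9 - 458966 = -458957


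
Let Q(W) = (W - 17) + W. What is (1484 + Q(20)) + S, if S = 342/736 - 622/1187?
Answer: 658255793/436816 ≈ 1506.9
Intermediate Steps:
S = -25919/436816 (S = 342*(1/736) - 622*1/1187 = 171/368 - 622/1187 = -25919/436816 ≈ -0.059336)
Q(W) = -17 + 2*W (Q(W) = (-17 + W) + W = -17 + 2*W)
(1484 + Q(20)) + S = (1484 + (-17 + 2*20)) - 25919/436816 = (1484 + (-17 + 40)) - 25919/436816 = (1484 + 23) - 25919/436816 = 1507 - 25919/436816 = 658255793/436816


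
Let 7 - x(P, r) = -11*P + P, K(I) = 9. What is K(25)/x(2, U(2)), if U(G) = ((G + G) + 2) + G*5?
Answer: ⅓ ≈ 0.33333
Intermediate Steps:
U(G) = 2 + 7*G (U(G) = (2*G + 2) + 5*G = (2 + 2*G) + 5*G = 2 + 7*G)
x(P, r) = 7 + 10*P (x(P, r) = 7 - (-11*P + P) = 7 - (-10)*P = 7 + 10*P)
K(25)/x(2, U(2)) = 9/(7 + 10*2) = 9/(7 + 20) = 9/27 = 9*(1/27) = ⅓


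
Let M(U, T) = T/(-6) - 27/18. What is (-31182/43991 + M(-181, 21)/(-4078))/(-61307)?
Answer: 126940241/10998187534486 ≈ 1.1542e-5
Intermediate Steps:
M(U, T) = -3/2 - T/6 (M(U, T) = T*(-⅙) - 27*1/18 = -T/6 - 3/2 = -3/2 - T/6)
(-31182/43991 + M(-181, 21)/(-4078))/(-61307) = (-31182/43991 + (-3/2 - ⅙*21)/(-4078))/(-61307) = (-31182*1/43991 + (-3/2 - 7/2)*(-1/4078))*(-1/61307) = (-31182/43991 - 5*(-1/4078))*(-1/61307) = (-31182/43991 + 5/4078)*(-1/61307) = -126940241/179395298*(-1/61307) = 126940241/10998187534486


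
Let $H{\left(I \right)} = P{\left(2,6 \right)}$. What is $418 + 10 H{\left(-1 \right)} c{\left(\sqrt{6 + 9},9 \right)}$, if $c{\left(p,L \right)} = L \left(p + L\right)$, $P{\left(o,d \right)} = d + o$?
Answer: $6898 + 720 \sqrt{15} \approx 9686.5$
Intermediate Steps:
$H{\left(I \right)} = 8$ ($H{\left(I \right)} = 6 + 2 = 8$)
$c{\left(p,L \right)} = L \left(L + p\right)$
$418 + 10 H{\left(-1 \right)} c{\left(\sqrt{6 + 9},9 \right)} = 418 + 10 \cdot 8 \cdot 9 \left(9 + \sqrt{6 + 9}\right) = 418 + 80 \cdot 9 \left(9 + \sqrt{15}\right) = 418 + 80 \left(81 + 9 \sqrt{15}\right) = 418 + \left(6480 + 720 \sqrt{15}\right) = 6898 + 720 \sqrt{15}$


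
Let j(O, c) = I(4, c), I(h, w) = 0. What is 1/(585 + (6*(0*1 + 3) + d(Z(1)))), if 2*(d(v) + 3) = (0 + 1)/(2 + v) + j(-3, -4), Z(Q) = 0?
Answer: 4/2401 ≈ 0.0016660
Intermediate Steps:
j(O, c) = 0
d(v) = -3 + 1/(2*(2 + v)) (d(v) = -3 + ((0 + 1)/(2 + v) + 0)/2 = -3 + (1/(2 + v) + 0)/2 = -3 + 1/(2*(2 + v)))
1/(585 + (6*(0*1 + 3) + d(Z(1)))) = 1/(585 + (6*(0*1 + 3) + (-11 - 6*0)/(2*(2 + 0)))) = 1/(585 + (6*(0 + 3) + (½)*(-11 + 0)/2)) = 1/(585 + (6*3 + (½)*(½)*(-11))) = 1/(585 + (18 - 11/4)) = 1/(585 + 61/4) = 1/(2401/4) = 4/2401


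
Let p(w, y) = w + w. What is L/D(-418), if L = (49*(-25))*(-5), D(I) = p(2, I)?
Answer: 6125/4 ≈ 1531.3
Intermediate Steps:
p(w, y) = 2*w
D(I) = 4 (D(I) = 2*2 = 4)
L = 6125 (L = -1225*(-5) = 6125)
L/D(-418) = 6125/4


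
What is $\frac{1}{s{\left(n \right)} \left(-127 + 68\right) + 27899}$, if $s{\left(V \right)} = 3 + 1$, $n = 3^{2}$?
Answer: $\frac{1}{27663} \approx 3.6149 \cdot 10^{-5}$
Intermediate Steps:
$n = 9$
$s{\left(V \right)} = 4$
$\frac{1}{s{\left(n \right)} \left(-127 + 68\right) + 27899} = \frac{1}{4 \left(-127 + 68\right) + 27899} = \frac{1}{4 \left(-59\right) + 27899} = \frac{1}{-236 + 27899} = \frac{1}{27663}$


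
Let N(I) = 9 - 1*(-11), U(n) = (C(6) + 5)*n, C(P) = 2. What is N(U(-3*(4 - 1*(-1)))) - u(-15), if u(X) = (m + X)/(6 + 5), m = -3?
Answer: 238/11 ≈ 21.636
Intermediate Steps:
U(n) = 7*n (U(n) = (2 + 5)*n = 7*n)
u(X) = -3/11 + X/11 (u(X) = (-3 + X)/(6 + 5) = (-3 + X)/11 = (-3 + X)*(1/11) = -3/11 + X/11)
N(I) = 20 (N(I) = 9 + 11 = 20)
N(U(-3*(4 - 1*(-1)))) - u(-15) = 20 - (-3/11 + (1/11)*(-15)) = 20 - (-3/11 - 15/11) = 20 - 1*(-18/11) = 20 + 18/11 = 238/11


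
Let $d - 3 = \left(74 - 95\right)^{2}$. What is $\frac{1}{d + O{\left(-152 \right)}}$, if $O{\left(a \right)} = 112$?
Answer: $\frac{1}{556} \approx 0.0017986$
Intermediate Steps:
$d = 444$ ($d = 3 + \left(74 - 95\right)^{2} = 3 + \left(-21\right)^{2} = 3 + 441 = 444$)
$\frac{1}{d + O{\left(-152 \right)}} = \frac{1}{444 + 112} = \frac{1}{556}$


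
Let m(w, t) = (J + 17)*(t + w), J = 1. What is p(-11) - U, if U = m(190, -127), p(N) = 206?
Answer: -928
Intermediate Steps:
m(w, t) = 18*t + 18*w (m(w, t) = (1 + 17)*(t + w) = 18*(t + w) = 18*t + 18*w)
U = 1134 (U = 18*(-127) + 18*190 = -2286 + 3420 = 1134)
p(-11) - U = 206 - 1*1134 = 206 - 1134 = -928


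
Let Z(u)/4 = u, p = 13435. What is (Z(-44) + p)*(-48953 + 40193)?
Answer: -116148840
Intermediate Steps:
Z(u) = 4*u
(Z(-44) + p)*(-48953 + 40193) = (4*(-44) + 13435)*(-48953 + 40193) = (-176 + 13435)*(-8760) = 13259*(-8760) = -116148840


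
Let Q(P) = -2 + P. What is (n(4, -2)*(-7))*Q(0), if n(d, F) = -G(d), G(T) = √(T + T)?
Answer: -28*√2 ≈ -39.598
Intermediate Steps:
G(T) = √2*√T (G(T) = √(2*T) = √2*√T)
n(d, F) = -√2*√d
(n(4, -2)*(-7))*Q(0) = (-√2*√4*(-7))*(-2 + 0) = (-1*√2*2*(-7))*(-2) = (-2*√2*(-7))*(-2) = (14*√2)*(-2) = -28*√2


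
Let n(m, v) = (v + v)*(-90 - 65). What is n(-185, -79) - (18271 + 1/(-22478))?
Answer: 139790683/22478 ≈ 6219.0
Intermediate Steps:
n(m, v) = -310*v (n(m, v) = (2*v)*(-155) = -310*v)
n(-185, -79) - (18271 + 1/(-22478)) = -310*(-79) - (18271 + 1/(-22478)) = 24490 - (18271 - 1/22478) = 24490 - 1*410695537/22478 = 24490 - 410695537/22478 = 139790683/22478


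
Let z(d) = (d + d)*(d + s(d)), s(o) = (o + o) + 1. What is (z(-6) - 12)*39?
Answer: 7488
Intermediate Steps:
s(o) = 1 + 2*o (s(o) = 2*o + 1 = 1 + 2*o)
z(d) = 2*d*(1 + 3*d) (z(d) = (d + d)*(d + (1 + 2*d)) = (2*d)*(1 + 3*d) = 2*d*(1 + 3*d))
(z(-6) - 12)*39 = (2*(-6)*(1 + 3*(-6)) - 12)*39 = (2*(-6)*(1 - 18) - 12)*39 = (2*(-6)*(-17) - 12)*39 = (204 - 12)*39 = 192*39 = 7488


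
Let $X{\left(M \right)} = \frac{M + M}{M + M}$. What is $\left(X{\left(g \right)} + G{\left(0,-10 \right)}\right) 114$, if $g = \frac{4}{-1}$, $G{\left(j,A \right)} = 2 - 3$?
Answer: $0$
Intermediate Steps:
$G{\left(j,A \right)} = -1$ ($G{\left(j,A \right)} = 2 - 3 = -1$)
$g = -4$ ($g = 4 \left(-1\right) = -4$)
$X{\left(M \right)} = 1$ ($X{\left(M \right)} = \frac{2 M}{2 M} = 2 M \frac{1}{2 M} = 1$)
$\left(X{\left(g \right)} + G{\left(0,-10 \right)}\right) 114 = \left(1 - 1\right) 114 = 0 \cdot 114 = 0$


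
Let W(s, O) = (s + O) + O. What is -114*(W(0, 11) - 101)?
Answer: 9006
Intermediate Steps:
W(s, O) = s + 2*O (W(s, O) = (O + s) + O = s + 2*O)
-114*(W(0, 11) - 101) = -114*((0 + 2*11) - 101) = -114*((0 + 22) - 101) = -114*(22 - 101) = -114*(-79) = 9006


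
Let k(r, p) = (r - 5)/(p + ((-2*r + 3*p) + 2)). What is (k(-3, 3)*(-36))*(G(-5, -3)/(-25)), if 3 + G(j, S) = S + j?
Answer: 792/125 ≈ 6.3360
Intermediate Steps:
G(j, S) = -3 + S + j (G(j, S) = -3 + (S + j) = -3 + S + j)
k(r, p) = (-5 + r)/(2 - 2*r + 4*p) (k(r, p) = (-5 + r)/(p + (2 - 2*r + 3*p)) = (-5 + r)/(2 - 2*r + 4*p))
(k(-3, 3)*(-36))*(G(-5, -3)/(-25)) = (((-5 - 3)/(2*(1 - 1*(-3) + 2*3)))*(-36))*((-3 - 3 - 5)/(-25)) = (((1/2)*(-8)/(1 + 3 + 6))*(-36))*(-11*(-1/25)) = (((1/2)*(-8)/10)*(-36))*(11/25) = (((1/2)*(1/10)*(-8))*(-36))*(11/25) = -2/5*(-36)*(11/25) = (72/5)*(11/25) = 792/125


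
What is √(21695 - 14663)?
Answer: 2*√1758 ≈ 83.857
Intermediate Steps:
√(21695 - 14663) = √7032 = 2*√1758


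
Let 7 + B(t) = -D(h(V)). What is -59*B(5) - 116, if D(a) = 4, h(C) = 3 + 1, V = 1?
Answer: 533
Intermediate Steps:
h(C) = 4
B(t) = -11 (B(t) = -7 - 1*4 = -7 - 4 = -11)
-59*B(5) - 116 = -59*(-11) - 116 = 649 - 116 = 533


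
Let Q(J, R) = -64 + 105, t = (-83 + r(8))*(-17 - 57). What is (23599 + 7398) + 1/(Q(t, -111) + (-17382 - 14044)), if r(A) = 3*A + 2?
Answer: 972840844/31385 ≈ 30997.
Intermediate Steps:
r(A) = 2 + 3*A
t = 4218 (t = (-83 + (2 + 3*8))*(-17 - 57) = (-83 + (2 + 24))*(-74) = (-83 + 26)*(-74) = -57*(-74) = 4218)
Q(J, R) = 41
(23599 + 7398) + 1/(Q(t, -111) + (-17382 - 14044)) = (23599 + 7398) + 1/(41 + (-17382 - 14044)) = 30997 + 1/(41 - 31426) = 30997 + 1/(-31385) = 30997 - 1/31385 = 972840844/31385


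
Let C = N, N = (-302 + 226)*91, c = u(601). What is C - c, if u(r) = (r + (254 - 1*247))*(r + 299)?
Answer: -554116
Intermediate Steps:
u(r) = (7 + r)*(299 + r) (u(r) = (r + (254 - 247))*(299 + r) = (r + 7)*(299 + r) = (7 + r)*(299 + r))
c = 547200 (c = 2093 + 601² + 306*601 = 2093 + 361201 + 183906 = 547200)
N = -6916 (N = -76*91 = -6916)
C = -6916
C - c = -6916 - 1*547200 = -6916 - 547200 = -554116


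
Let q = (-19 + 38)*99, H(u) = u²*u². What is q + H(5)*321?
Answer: 202506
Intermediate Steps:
H(u) = u⁴
q = 1881 (q = 19*99 = 1881)
q + H(5)*321 = 1881 + 5⁴*321 = 1881 + 625*321 = 1881 + 200625 = 202506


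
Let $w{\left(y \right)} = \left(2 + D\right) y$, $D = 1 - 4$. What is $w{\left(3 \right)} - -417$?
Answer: $414$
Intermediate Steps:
$D = -3$
$w{\left(y \right)} = - y$ ($w{\left(y \right)} = \left(2 - 3\right) y = - y$)
$w{\left(3 \right)} - -417 = \left(-1\right) 3 - -417 = -3 + 417 = 414$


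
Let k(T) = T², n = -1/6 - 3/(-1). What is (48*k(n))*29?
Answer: 33524/3 ≈ 11175.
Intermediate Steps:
n = 17/6 (n = -1*⅙ - 3*(-1) = -⅙ + 3 = 17/6 ≈ 2.8333)
(48*k(n))*29 = (48*(17/6)²)*29 = (48*(289/36))*29 = (1156/3)*29 = 33524/3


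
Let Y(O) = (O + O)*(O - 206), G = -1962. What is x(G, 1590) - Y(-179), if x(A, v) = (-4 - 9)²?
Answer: -137661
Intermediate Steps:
x(A, v) = 169 (x(A, v) = (-13)² = 169)
Y(O) = 2*O*(-206 + O) (Y(O) = (2*O)*(-206 + O) = 2*O*(-206 + O))
x(G, 1590) - Y(-179) = 169 - 2*(-179)*(-206 - 179) = 169 - 2*(-179)*(-385) = 169 - 1*137830 = 169 - 137830 = -137661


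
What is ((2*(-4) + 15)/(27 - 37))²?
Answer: 49/100 ≈ 0.49000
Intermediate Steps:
((2*(-4) + 15)/(27 - 37))² = ((-8 + 15)/(-10))² = (7*(-⅒))² = (-7/10)² = 49/100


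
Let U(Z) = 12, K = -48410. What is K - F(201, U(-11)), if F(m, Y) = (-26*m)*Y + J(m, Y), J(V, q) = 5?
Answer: 14297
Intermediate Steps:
F(m, Y) = 5 - 26*Y*m (F(m, Y) = (-26*m)*Y + 5 = -26*Y*m + 5 = 5 - 26*Y*m)
K - F(201, U(-11)) = -48410 - (5 - 26*12*201) = -48410 - (5 - 62712) = -48410 - 1*(-62707) = -48410 + 62707 = 14297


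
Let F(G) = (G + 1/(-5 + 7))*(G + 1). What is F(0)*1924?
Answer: 962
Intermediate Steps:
F(G) = (1 + G)*(1/2 + G) (F(G) = (G + 1/2)*(1 + G) = (1/2 + G)*(1 + G) = (1 + G)*(1/2 + G))
F(0)*1924 = (1/2 + 0**2 + (3/2)*0)*1924 = (1/2 + 0 + 0)*1924 = (1/2)*1924 = 962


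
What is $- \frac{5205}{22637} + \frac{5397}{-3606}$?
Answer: $- \frac{46980373}{27209674} \approx -1.7266$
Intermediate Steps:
$- \frac{5205}{22637} + \frac{5397}{-3606} = \left(-5205\right) \frac{1}{22637} + 5397 \left(- \frac{1}{3606}\right) = - \frac{5205}{22637} - \frac{1799}{1202} = - \frac{46980373}{27209674}$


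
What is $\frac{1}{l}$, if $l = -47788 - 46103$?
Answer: $- \frac{1}{93891} \approx -1.0651 \cdot 10^{-5}$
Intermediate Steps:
$l = -93891$
$\frac{1}{l} = \frac{1}{-93891} = - \frac{1}{93891}$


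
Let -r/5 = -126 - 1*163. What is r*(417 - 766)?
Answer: -504305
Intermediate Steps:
r = 1445 (r = -5*(-126 - 1*163) = -5*(-126 - 163) = -5*(-289) = 1445)
r*(417 - 766) = 1445*(417 - 766) = 1445*(-349) = -504305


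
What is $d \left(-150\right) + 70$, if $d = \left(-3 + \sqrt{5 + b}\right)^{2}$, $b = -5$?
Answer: $-1280$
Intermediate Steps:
$d = 9$ ($d = \left(-3 + \sqrt{5 - 5}\right)^{2} = \left(-3 + \sqrt{0}\right)^{2} = \left(-3 + 0\right)^{2} = \left(-3\right)^{2} = 9$)
$d \left(-150\right) + 70 = 9 \left(-150\right) + 70 = -1350 + 70 = -1280$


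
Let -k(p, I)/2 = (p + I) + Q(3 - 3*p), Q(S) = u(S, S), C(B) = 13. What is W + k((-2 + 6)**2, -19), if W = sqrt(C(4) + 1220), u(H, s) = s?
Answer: 96 + 3*sqrt(137) ≈ 131.11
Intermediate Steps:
Q(S) = S
k(p, I) = -6 - 2*I + 4*p (k(p, I) = -2*((p + I) + (3 - 3*p)) = -2*((I + p) + (3 - 3*p)) = -2*(3 + I - 2*p) = -6 - 2*I + 4*p)
W = 3*sqrt(137) (W = sqrt(13 + 1220) = sqrt(1233) = 3*sqrt(137) ≈ 35.114)
W + k((-2 + 6)**2, -19) = 3*sqrt(137) + (-6 - 2*(-19) + 4*(-2 + 6)**2) = 3*sqrt(137) + (-6 + 38 + 4*4**2) = 3*sqrt(137) + (-6 + 38 + 4*16) = 3*sqrt(137) + (-6 + 38 + 64) = 3*sqrt(137) + 96 = 96 + 3*sqrt(137)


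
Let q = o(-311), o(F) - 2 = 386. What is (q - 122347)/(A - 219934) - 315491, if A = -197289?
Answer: -131629979534/417223 ≈ -3.1549e+5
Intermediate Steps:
o(F) = 388 (o(F) = 2 + 386 = 388)
q = 388
(q - 122347)/(A - 219934) - 315491 = (388 - 122347)/(-197289 - 219934) - 315491 = -121959/(-417223) - 315491 = -121959*(-1/417223) - 315491 = 121959/417223 - 315491 = -131629979534/417223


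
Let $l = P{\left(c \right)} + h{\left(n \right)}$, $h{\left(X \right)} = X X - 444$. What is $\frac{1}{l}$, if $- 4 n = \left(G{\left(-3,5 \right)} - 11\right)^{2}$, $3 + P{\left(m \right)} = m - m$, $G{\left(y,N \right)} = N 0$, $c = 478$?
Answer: $\frac{16}{7489} \approx 0.0021365$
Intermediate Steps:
$G{\left(y,N \right)} = 0$
$P{\left(m \right)} = -3$ ($P{\left(m \right)} = -3 + \left(m - m\right) = -3 + 0 = -3$)
$n = - \frac{121}{4}$ ($n = - \frac{\left(0 - 11\right)^{2}}{4} = - \frac{\left(-11\right)^{2}}{4} = \left(- \frac{1}{4}\right) 121 = - \frac{121}{4} \approx -30.25$)
$h{\left(X \right)} = -444 + X^{2}$ ($h{\left(X \right)} = X^{2} - 444 = -444 + X^{2}$)
$l = \frac{7489}{16}$ ($l = -3 - \left(444 - \left(- \frac{121}{4}\right)^{2}\right) = -3 + \left(-444 + \frac{14641}{16}\right) = -3 + \frac{7537}{16} = \frac{7489}{16} \approx 468.06$)
$\frac{1}{l} = \frac{1}{\frac{7489}{16}} = \frac{16}{7489}$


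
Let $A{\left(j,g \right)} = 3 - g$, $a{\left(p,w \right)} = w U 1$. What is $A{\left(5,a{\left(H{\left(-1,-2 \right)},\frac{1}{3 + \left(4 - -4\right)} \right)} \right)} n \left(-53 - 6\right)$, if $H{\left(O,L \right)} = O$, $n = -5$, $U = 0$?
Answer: $885$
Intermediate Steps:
$a{\left(p,w \right)} = 0$ ($a{\left(p,w \right)} = w 0 \cdot 1 = 0 \cdot 1 = 0$)
$A{\left(5,a{\left(H{\left(-1,-2 \right)},\frac{1}{3 + \left(4 - -4\right)} \right)} \right)} n \left(-53 - 6\right) = \left(3 - 0\right) \left(-5\right) \left(-53 - 6\right) = \left(3 + 0\right) \left(-5\right) \left(-59\right) = 3 \left(-5\right) \left(-59\right) = \left(-15\right) \left(-59\right) = 885$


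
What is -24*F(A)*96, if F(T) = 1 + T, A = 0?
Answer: -2304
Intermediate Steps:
-24*F(A)*96 = -24*(1 + 0)*96 = -24*1*96 = -24*96 = -2304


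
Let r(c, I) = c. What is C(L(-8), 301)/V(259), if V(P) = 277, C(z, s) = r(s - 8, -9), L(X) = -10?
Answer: 293/277 ≈ 1.0578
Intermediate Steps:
C(z, s) = -8 + s (C(z, s) = s - 8 = -8 + s)
C(L(-8), 301)/V(259) = (-8 + 301)/277 = 293*(1/277) = 293/277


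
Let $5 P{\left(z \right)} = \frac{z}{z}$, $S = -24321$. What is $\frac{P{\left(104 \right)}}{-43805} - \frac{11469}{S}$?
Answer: $\frac{837324468}{1775635675} \approx 0.47156$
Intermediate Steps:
$P{\left(z \right)} = \frac{1}{5}$ ($P{\left(z \right)} = \frac{z \frac{1}{z}}{5} = \frac{1}{5} \cdot 1 = \frac{1}{5}$)
$\frac{P{\left(104 \right)}}{-43805} - \frac{11469}{S} = \frac{1}{5 \left(-43805\right)} - \frac{11469}{-24321} = \frac{1}{5} \left(- \frac{1}{43805}\right) - - \frac{3823}{8107} = - \frac{1}{219025} + \frac{3823}{8107} = \frac{837324468}{1775635675}$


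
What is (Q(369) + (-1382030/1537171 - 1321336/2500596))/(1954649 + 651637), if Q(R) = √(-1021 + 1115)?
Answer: -685877258792/1252269487673764497 + √94/2606286 ≈ 3.1723e-6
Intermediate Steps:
Q(R) = √94
(Q(369) + (-1382030/1537171 - 1321336/2500596))/(1954649 + 651637) = (√94 + (-1382030/1537171 - 1321336/2500596))/(1954649 + 651637) = (√94 + (-1382030*1/1537171 - 1321336*1/2500596))/2606286 = (√94 + (-1382030/1537171 - 330334/625149))*(1/2606286) = (√94 - 1371754517584/960960913479)*(1/2606286) = (-1371754517584/960960913479 + √94)*(1/2606286) = -685877258792/1252269487673764497 + √94/2606286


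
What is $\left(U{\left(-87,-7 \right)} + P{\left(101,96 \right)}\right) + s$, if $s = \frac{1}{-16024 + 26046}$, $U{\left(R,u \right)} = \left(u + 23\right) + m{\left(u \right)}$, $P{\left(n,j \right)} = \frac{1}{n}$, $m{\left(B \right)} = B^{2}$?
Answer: $\frac{65804553}{1012222} \approx 65.01$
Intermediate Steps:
$U{\left(R,u \right)} = 23 + u + u^{2}$ ($U{\left(R,u \right)} = \left(u + 23\right) + u^{2} = \left(23 + u\right) + u^{2} = 23 + u + u^{2}$)
$s = \frac{1}{10022} \approx 9.9781 \cdot 10^{-5}$
$\left(U{\left(-87,-7 \right)} + P{\left(101,96 \right)}\right) + s = \left(\left(23 - 7 + \left(-7\right)^{2}\right) + \frac{1}{101}\right) + \frac{1}{10022} = \left(\left(23 - 7 + 49\right) + \frac{1}{101}\right) + \frac{1}{10022} = \left(65 + \frac{1}{101}\right) + \frac{1}{10022} = \frac{6566}{101} + \frac{1}{10022} = \frac{65804553}{1012222}$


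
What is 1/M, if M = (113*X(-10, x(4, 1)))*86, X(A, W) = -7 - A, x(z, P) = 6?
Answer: 1/29154 ≈ 3.4301e-5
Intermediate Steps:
M = 29154 (M = (113*(-7 - 1*(-10)))*86 = (113*(-7 + 10))*86 = (113*3)*86 = 339*86 = 29154)
1/M = 1/29154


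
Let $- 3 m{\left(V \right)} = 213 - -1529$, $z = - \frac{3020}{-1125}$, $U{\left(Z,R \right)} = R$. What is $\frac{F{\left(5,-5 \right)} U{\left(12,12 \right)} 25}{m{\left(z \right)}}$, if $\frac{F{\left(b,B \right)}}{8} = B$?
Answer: $\frac{18000}{871} \approx 20.666$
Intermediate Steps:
$F{\left(b,B \right)} = 8 B$
$z = \frac{604}{225}$ ($z = \left(-3020\right) \left(- \frac{1}{1125}\right) = \frac{604}{225} \approx 2.6844$)
$m{\left(V \right)} = - \frac{1742}{3}$ ($m{\left(V \right)} = - \frac{213 - -1529}{3} = - \frac{213 + 1529}{3} = \left(- \frac{1}{3}\right) 1742 = - \frac{1742}{3}$)
$\frac{F{\left(5,-5 \right)} U{\left(12,12 \right)} 25}{m{\left(z \right)}} = \frac{8 \left(-5\right) 12 \cdot 25}{- \frac{1742}{3}} = \left(-40\right) 12 \cdot 25 \left(- \frac{3}{1742}\right) = \left(-480\right) 25 \left(- \frac{3}{1742}\right) = \left(-12000\right) \left(- \frac{3}{1742}\right) = \frac{18000}{871}$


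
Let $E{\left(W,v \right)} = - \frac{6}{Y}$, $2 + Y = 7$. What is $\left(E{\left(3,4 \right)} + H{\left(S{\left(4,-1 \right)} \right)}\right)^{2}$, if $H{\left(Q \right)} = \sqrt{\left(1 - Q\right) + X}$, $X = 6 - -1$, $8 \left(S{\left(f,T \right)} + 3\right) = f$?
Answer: $\frac{597}{50} - \frac{6 \sqrt{42}}{5} \approx 4.1631$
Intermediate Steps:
$Y = 5$ ($Y = -2 + 7 = 5$)
$E{\left(W,v \right)} = - \frac{6}{5}$
$S{\left(f,T \right)} = -3 + \frac{f}{8}$
$X = 7$ ($X = 6 + 1 = 7$)
$H{\left(Q \right)} = \sqrt{8 - Q}$ ($H{\left(Q \right)} = \sqrt{\left(1 - Q\right) + 7} = \sqrt{8 - Q}$)
$\left(E{\left(3,4 \right)} + H{\left(S{\left(4,-1 \right)} \right)}\right)^{2} = \left(- \frac{6}{5} + \sqrt{8 - \left(-3 + \frac{1}{8} \cdot 4\right)}\right)^{2} = \left(- \frac{6}{5} + \sqrt{8 - \left(-3 + \frac{1}{2}\right)}\right)^{2} = \left(- \frac{6}{5} + \sqrt{8 - - \frac{5}{2}}\right)^{2} = \left(- \frac{6}{5} + \sqrt{8 + \frac{5}{2}}\right)^{2} = \left(- \frac{6}{5} + \sqrt{\frac{21}{2}}\right)^{2} = \left(- \frac{6}{5} + \frac{\sqrt{42}}{2}\right)^{2}$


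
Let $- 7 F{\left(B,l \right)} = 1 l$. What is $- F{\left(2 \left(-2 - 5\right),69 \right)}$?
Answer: $\frac{69}{7} \approx 9.8571$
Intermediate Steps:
$F{\left(B,l \right)} = - \frac{l}{7}$ ($F{\left(B,l \right)} = - \frac{1 l}{7} = - \frac{l}{7}$)
$- F{\left(2 \left(-2 - 5\right),69 \right)} = - \frac{\left(-1\right) 69}{7} = \left(-1\right) \left(- \frac{69}{7}\right) = \frac{69}{7}$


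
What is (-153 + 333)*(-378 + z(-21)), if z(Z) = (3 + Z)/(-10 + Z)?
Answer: -2106000/31 ≈ -67936.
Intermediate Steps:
z(Z) = (3 + Z)/(-10 + Z)
(-153 + 333)*(-378 + z(-21)) = (-153 + 333)*(-378 + (3 - 21)/(-10 - 21)) = 180*(-378 - 18/(-31)) = 180*(-378 - 1/31*(-18)) = 180*(-378 + 18/31) = 180*(-11700/31) = -2106000/31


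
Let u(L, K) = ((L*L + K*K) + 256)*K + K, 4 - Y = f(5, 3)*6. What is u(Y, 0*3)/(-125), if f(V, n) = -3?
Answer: 0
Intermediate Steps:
Y = 22 (Y = 4 - (-3)*6 = 4 - 1*(-18) = 4 + 18 = 22)
u(L, K) = K + K*(256 + K² + L²) (u(L, K) = ((L² + K²) + 256)*K + K = ((K² + L²) + 256)*K + K = (256 + K² + L²)*K + K = K*(256 + K² + L²) + K = K + K*(256 + K² + L²))
u(Y, 0*3)/(-125) = ((0*3)*(257 + (0*3)² + 22²))/(-125) = (0*(257 + 0² + 484))*(-1/125) = (0*(257 + 0 + 484))*(-1/125) = (0*741)*(-1/125) = 0*(-1/125) = 0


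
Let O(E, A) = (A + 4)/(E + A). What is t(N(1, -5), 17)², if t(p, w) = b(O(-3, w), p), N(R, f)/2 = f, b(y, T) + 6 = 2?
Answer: 16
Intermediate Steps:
O(E, A) = (4 + A)/(A + E)
b(y, T) = -4 (b(y, T) = -6 + 2 = -4)
N(R, f) = 2*f
t(p, w) = -4
t(N(1, -5), 17)² = (-4)² = 16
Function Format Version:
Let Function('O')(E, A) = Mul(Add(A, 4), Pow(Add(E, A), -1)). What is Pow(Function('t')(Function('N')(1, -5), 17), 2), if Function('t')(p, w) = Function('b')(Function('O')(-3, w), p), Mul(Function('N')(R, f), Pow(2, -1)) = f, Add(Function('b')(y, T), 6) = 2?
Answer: 16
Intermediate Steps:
Function('O')(E, A) = Mul(Pow(Add(A, E), -1), Add(4, A)) (Function('O')(E, A) = Mul(Add(4, A), Pow(Add(A, E), -1)) = Mul(Pow(Add(A, E), -1), Add(4, A)))
Function('b')(y, T) = -4 (Function('b')(y, T) = Add(-6, 2) = -4)
Function('N')(R, f) = Mul(2, f)
Function('t')(p, w) = -4
Pow(Function('t')(Function('N')(1, -5), 17), 2) = Pow(-4, 2) = 16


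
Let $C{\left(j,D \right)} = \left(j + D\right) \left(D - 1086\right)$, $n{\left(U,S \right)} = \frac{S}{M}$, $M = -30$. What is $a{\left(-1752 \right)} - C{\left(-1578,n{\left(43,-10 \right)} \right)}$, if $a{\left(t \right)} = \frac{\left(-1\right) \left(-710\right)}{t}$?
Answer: $- \frac{4501292317}{2628} \approx -1.7128 \cdot 10^{6}$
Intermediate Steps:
$n{\left(U,S \right)} = - \frac{S}{30}$ ($n{\left(U,S \right)} = \frac{S}{-30} = S \left(- \frac{1}{30}\right) = - \frac{S}{30}$)
$C{\left(j,D \right)} = \left(-1086 + D\right) \left(D + j\right)$ ($C{\left(j,D \right)} = \left(D + j\right) \left(-1086 + D\right) = \left(-1086 + D\right) \left(D + j\right)$)
$a{\left(t \right)} = \frac{710}{t}$
$a{\left(-1752 \right)} - C{\left(-1578,n{\left(43,-10 \right)} \right)} = \frac{710}{-1752} - \left(\left(\left(- \frac{1}{30}\right) \left(-10\right)\right)^{2} - 1086 \left(\left(- \frac{1}{30}\right) \left(-10\right)\right) - -1713708 + \left(- \frac{1}{30}\right) \left(-10\right) \left(-1578\right)\right) = 710 \left(- \frac{1}{1752}\right) - \left(\left(\frac{1}{3}\right)^{2} - 362 + 1713708 + \frac{1}{3} \left(-1578\right)\right) = - \frac{355}{876} - \left(\frac{1}{9} - 362 + 1713708 - 526\right) = - \frac{355}{876} - \frac{15415381}{9} = - \frac{4501292317}{2628}$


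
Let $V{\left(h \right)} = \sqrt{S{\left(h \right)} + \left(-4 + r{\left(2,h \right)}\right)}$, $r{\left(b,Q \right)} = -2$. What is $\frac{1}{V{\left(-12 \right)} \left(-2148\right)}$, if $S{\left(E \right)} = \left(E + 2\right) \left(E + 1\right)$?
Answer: $- \frac{\sqrt{26}}{111696} \approx -4.5651 \cdot 10^{-5}$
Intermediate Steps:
$S{\left(E \right)} = \left(1 + E\right) \left(2 + E\right)$ ($S{\left(E \right)} = \left(2 + E\right) \left(1 + E\right) = \left(1 + E\right) \left(2 + E\right)$)
$V{\left(h \right)} = \sqrt{-4 + h^{2} + 3 h}$ ($V{\left(h \right)} = \sqrt{\left(2 + h^{2} + 3 h\right) - 6} = \sqrt{-4 + h^{2} + 3 h}$)
$\frac{1}{V{\left(-12 \right)} \left(-2148\right)} = \frac{1}{\sqrt{-4 + \left(-12\right)^{2} + 3 \left(-12\right)} \left(-2148\right)} = \frac{1}{\sqrt{-4 + 144 - 36} \left(-2148\right)} = \frac{1}{\sqrt{104} \left(-2148\right)} = \frac{1}{2 \sqrt{26} \left(-2148\right)} = \frac{1}{\left(-4296\right) \sqrt{26}} = - \frac{\sqrt{26}}{111696}$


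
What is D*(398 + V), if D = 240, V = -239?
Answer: 38160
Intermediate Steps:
D*(398 + V) = 240*(398 - 239) = 240*159 = 38160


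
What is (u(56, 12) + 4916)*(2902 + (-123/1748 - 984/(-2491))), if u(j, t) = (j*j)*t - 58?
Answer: 268483674221875/2177134 ≈ 1.2332e+8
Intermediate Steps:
u(j, t) = -58 + t*j² (u(j, t) = j²*t - 58 = t*j² - 58 = -58 + t*j²)
(u(56, 12) + 4916)*(2902 + (-123/1748 - 984/(-2491))) = ((-58 + 12*56²) + 4916)*(2902 + (-123/1748 - 984/(-2491))) = ((-58 + 12*3136) + 4916)*(2902 + (-123*1/1748 - 984*(-1/2491))) = ((-58 + 37632) + 4916)*(2902 + (-123/1748 + 984/2491)) = (37574 + 4916)*(2902 + 1413639/4354268) = 42490*(12637499375/4354268) = 268483674221875/2177134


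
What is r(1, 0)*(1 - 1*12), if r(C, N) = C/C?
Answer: -11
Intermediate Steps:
r(C, N) = 1
r(1, 0)*(1 - 1*12) = 1*(1 - 1*12) = 1*(1 - 12) = 1*(-11) = -11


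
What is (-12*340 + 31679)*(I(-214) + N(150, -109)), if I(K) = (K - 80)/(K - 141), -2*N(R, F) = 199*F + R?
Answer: 211067299157/710 ≈ 2.9728e+8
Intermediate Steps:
N(R, F) = -199*F/2 - R/2 (N(R, F) = -(199*F + R)/2 = -(R + 199*F)/2 = -199*F/2 - R/2)
I(K) = (-80 + K)/(-141 + K)
(-12*340 + 31679)*(I(-214) + N(150, -109)) = (-12*340 + 31679)*((-80 - 214)/(-141 - 214) + (-199/2*(-109) - ½*150)) = (-4080 + 31679)*(-294/(-355) + (21691/2 - 75)) = 27599*(-1/355*(-294) + 21541/2) = 27599*(294/355 + 21541/2) = 27599*(7647643/710) = 211067299157/710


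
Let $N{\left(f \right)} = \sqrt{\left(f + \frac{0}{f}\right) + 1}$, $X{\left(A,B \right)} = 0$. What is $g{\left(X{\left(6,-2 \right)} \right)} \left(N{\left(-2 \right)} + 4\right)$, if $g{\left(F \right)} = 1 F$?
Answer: $0$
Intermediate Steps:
$N{\left(f \right)} = \sqrt{1 + f}$ ($N{\left(f \right)} = \sqrt{\left(f + 0\right) + 1} = \sqrt{f + 1} = \sqrt{1 + f}$)
$g{\left(F \right)} = F$
$g{\left(X{\left(6,-2 \right)} \right)} \left(N{\left(-2 \right)} + 4\right) = 0 \left(\sqrt{1 - 2} + 4\right) = 0 \left(\sqrt{-1} + 4\right) = 0 \left(i + 4\right) = 0 \left(4 + i\right) = 0$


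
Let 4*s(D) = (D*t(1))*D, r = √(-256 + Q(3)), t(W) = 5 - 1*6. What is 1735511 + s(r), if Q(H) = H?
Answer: 6942297/4 ≈ 1.7356e+6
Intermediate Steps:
t(W) = -1 (t(W) = 5 - 6 = -1)
r = I*√253 (r = √(-256 + 3) = √(-253) = I*√253 ≈ 15.906*I)
s(D) = -D²/4 (s(D) = ((D*(-1))*D)/4 = ((-D)*D)/4 = (-D²)/4 = -D²/4)
1735511 + s(r) = 1735511 - (I*√253)²/4 = 1735511 - ¼*(-253) = 1735511 + 253/4 = 6942297/4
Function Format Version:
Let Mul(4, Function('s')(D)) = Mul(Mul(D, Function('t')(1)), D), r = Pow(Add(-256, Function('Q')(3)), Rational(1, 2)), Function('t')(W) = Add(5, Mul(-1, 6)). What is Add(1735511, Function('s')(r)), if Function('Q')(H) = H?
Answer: Rational(6942297, 4) ≈ 1.7356e+6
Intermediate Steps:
Function('t')(W) = -1 (Function('t')(W) = Add(5, -6) = -1)
r = Mul(I, Pow(253, Rational(1, 2))) (r = Pow(Add(-256, 3), Rational(1, 2)) = Pow(-253, Rational(1, 2)) = Mul(I, Pow(253, Rational(1, 2))) ≈ Mul(15.906, I))
Function('s')(D) = Mul(Rational(-1, 4), Pow(D, 2)) (Function('s')(D) = Mul(Rational(1, 4), Mul(Mul(D, -1), D)) = Mul(Rational(1, 4), Mul(Mul(-1, D), D)) = Mul(Rational(1, 4), Mul(-1, Pow(D, 2))) = Mul(Rational(-1, 4), Pow(D, 2)))
Add(1735511, Function('s')(r)) = Add(1735511, Mul(Rational(-1, 4), Pow(Mul(I, Pow(253, Rational(1, 2))), 2))) = Add(1735511, Mul(Rational(-1, 4), -253)) = Add(1735511, Rational(253, 4)) = Rational(6942297, 4)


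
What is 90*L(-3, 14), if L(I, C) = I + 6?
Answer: 270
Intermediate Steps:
L(I, C) = 6 + I
90*L(-3, 14) = 90*(6 - 3) = 90*3 = 270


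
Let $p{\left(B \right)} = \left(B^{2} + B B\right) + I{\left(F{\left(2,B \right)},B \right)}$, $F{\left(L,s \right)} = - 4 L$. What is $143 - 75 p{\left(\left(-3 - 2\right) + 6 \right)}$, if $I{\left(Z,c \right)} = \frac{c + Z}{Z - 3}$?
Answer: $- \frac{602}{11} \approx -54.727$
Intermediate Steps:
$I{\left(Z,c \right)} = \frac{Z + c}{-3 + Z}$
$p{\left(B \right)} = \frac{8}{11} + 2 B^{2} - \frac{B}{11}$ ($p{\left(B \right)} = \left(B^{2} + B B\right) + \frac{\left(-4\right) 2 + B}{-3 - 8} = \left(B^{2} + B^{2}\right) + \frac{-8 + B}{-3 - 8} = 2 B^{2} + \frac{-8 + B}{-11} = 2 B^{2} - \frac{-8 + B}{11} = 2 B^{2} - \left(- \frac{8}{11} + \frac{B}{11}\right) = \frac{8}{11} + 2 B^{2} - \frac{B}{11}$)
$143 - 75 p{\left(\left(-3 - 2\right) + 6 \right)} = 143 - 75 \left(\frac{8}{11} + 2 \left(\left(-3 - 2\right) + 6\right)^{2} - \frac{\left(-3 - 2\right) + 6}{11}\right) = 143 - 75 \left(\frac{8}{11} + 2 \left(-5 + 6\right)^{2} - \frac{-5 + 6}{11}\right) = 143 - 75 \left(\frac{8}{11} + 2 \cdot 1^{2} - \frac{1}{11}\right) = 143 - 75 \left(\frac{8}{11} + 2 \cdot 1 - \frac{1}{11}\right) = 143 - 75 \left(\frac{8}{11} + 2 - \frac{1}{11}\right) = 143 - \frac{2175}{11} = - \frac{602}{11}$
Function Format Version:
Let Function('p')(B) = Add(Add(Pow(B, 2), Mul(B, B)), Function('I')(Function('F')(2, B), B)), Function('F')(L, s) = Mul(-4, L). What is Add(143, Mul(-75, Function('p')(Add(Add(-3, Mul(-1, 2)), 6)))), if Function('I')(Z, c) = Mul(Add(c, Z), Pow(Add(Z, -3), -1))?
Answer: Rational(-602, 11) ≈ -54.727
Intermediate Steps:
Function('I')(Z, c) = Mul(Pow(Add(-3, Z), -1), Add(Z, c)) (Function('I')(Z, c) = Mul(Add(Z, c), Pow(Add(-3, Z), -1)) = Mul(Pow(Add(-3, Z), -1), Add(Z, c)))
Function('p')(B) = Add(Rational(8, 11), Mul(2, Pow(B, 2)), Mul(Rational(-1, 11), B)) (Function('p')(B) = Add(Add(Pow(B, 2), Mul(B, B)), Mul(Pow(Add(-3, Mul(-4, 2)), -1), Add(Mul(-4, 2), B))) = Add(Add(Pow(B, 2), Pow(B, 2)), Mul(Pow(Add(-3, -8), -1), Add(-8, B))) = Add(Mul(2, Pow(B, 2)), Mul(Pow(-11, -1), Add(-8, B))) = Add(Mul(2, Pow(B, 2)), Mul(Rational(-1, 11), Add(-8, B))) = Add(Mul(2, Pow(B, 2)), Add(Rational(8, 11), Mul(Rational(-1, 11), B))) = Add(Rational(8, 11), Mul(2, Pow(B, 2)), Mul(Rational(-1, 11), B)))
Add(143, Mul(-75, Function('p')(Add(Add(-3, Mul(-1, 2)), 6)))) = Add(143, Mul(-75, Add(Rational(8, 11), Mul(2, Pow(Add(Add(-3, Mul(-1, 2)), 6), 2)), Mul(Rational(-1, 11), Add(Add(-3, Mul(-1, 2)), 6))))) = Add(143, Mul(-75, Add(Rational(8, 11), Mul(2, Pow(Add(Add(-3, -2), 6), 2)), Mul(Rational(-1, 11), Add(Add(-3, -2), 6))))) = Add(143, Mul(-75, Add(Rational(8, 11), Mul(2, Pow(Add(-5, 6), 2)), Mul(Rational(-1, 11), Add(-5, 6))))) = Add(143, Mul(-75, Add(Rational(8, 11), Mul(2, Pow(1, 2)), Mul(Rational(-1, 11), 1)))) = Add(143, Mul(-75, Add(Rational(8, 11), Mul(2, 1), Rational(-1, 11)))) = Add(143, Mul(-75, Add(Rational(8, 11), 2, Rational(-1, 11)))) = Add(143, Mul(-75, Rational(29, 11))) = Add(143, Rational(-2175, 11)) = Rational(-602, 11)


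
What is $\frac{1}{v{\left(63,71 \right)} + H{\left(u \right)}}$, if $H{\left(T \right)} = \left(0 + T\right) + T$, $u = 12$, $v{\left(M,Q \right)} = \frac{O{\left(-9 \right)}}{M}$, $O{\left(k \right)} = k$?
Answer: $\frac{7}{167} \approx 0.041916$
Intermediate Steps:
$v{\left(M,Q \right)} = - \frac{9}{M}$
$H{\left(T \right)} = 2 T$ ($H{\left(T \right)} = T + T = 2 T$)
$\frac{1}{v{\left(63,71 \right)} + H{\left(u \right)}} = \frac{1}{- \frac{9}{63} + 2 \cdot 12} = \frac{1}{\left(-9\right) \frac{1}{63} + 24} = \frac{1}{- \frac{1}{7} + 24} = \frac{1}{\frac{167}{7}} = \frac{7}{167}$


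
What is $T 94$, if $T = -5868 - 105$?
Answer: $-561462$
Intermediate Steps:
$T = -5973$
$T 94 = \left(-5973\right) 94 = -561462$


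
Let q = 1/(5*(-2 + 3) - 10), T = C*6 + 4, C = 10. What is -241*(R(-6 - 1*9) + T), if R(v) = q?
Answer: -76879/5 ≈ -15376.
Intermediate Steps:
T = 64 (T = 10*6 + 4 = 60 + 4 = 64)
q = -1/5 (q = 1/(5*1 - 10) = 1/(5 - 10) = 1/(-5) = -1/5 ≈ -0.20000)
R(v) = -1/5
-241*(R(-6 - 1*9) + T) = -241*(-1/5 + 64) = -241*319/5 = -76879/5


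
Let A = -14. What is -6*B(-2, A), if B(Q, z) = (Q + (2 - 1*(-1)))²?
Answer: -6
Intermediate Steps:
B(Q, z) = (3 + Q)² (B(Q, z) = (Q + (2 + 1))² = (Q + 3)² = (3 + Q)²)
-6*B(-2, A) = -6*(3 - 2)² = -6*1² = -6*1 = -6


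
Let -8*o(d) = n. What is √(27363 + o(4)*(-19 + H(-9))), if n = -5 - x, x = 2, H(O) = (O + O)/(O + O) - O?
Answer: √437682/4 ≈ 165.39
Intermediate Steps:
H(O) = 1 - O (H(O) = (2*O)/((2*O)) - O = (2*O)*(1/(2*O)) - O = 1 - O)
n = -7 (n = -5 - 1*2 = -5 - 2 = -7)
o(d) = 7/8 (o(d) = -⅛*(-7) = 7/8)
√(27363 + o(4)*(-19 + H(-9))) = √(27363 + 7*(-19 + (1 - 1*(-9)))/8) = √(27363 + 7*(-19 + (1 + 9))/8) = √(27363 + 7*(-19 + 10)/8) = √(27363 + (7/8)*(-9)) = √(27363 - 63/8) = √(218841/8) = √437682/4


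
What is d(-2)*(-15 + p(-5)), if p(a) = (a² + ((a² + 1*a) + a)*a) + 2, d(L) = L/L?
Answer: -63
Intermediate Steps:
d(L) = 1
p(a) = 2 + a² + a*(a² + 2*a) (p(a) = (a² + ((a² + a) + a)*a) + 2 = (a² + ((a + a²) + a)*a) + 2 = (a² + (a² + 2*a)*a) + 2 = (a² + a*(a² + 2*a)) + 2 = 2 + a² + a*(a² + 2*a))
d(-2)*(-15 + p(-5)) = 1*(-15 + (2 + (-5)³ + 3*(-5)²)) = 1*(-15 + (2 - 125 + 3*25)) = 1*(-15 + (2 - 125 + 75)) = 1*(-15 - 48) = 1*(-63) = -63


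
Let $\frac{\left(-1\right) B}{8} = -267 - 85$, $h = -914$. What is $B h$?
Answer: $-2573824$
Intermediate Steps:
$B = 2816$ ($B = - 8 \left(-267 - 85\right) = \left(-8\right) \left(-352\right) = 2816$)
$B h = 2816 \left(-914\right) = -2573824$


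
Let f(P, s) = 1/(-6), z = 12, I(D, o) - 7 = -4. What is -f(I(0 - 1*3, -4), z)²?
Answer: -1/36 ≈ -0.027778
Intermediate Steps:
I(D, o) = 3 (I(D, o) = 7 - 4 = 3)
f(P, s) = -⅙
-f(I(0 - 1*3, -4), z)² = -(-⅙)² = -1*1/36 = -1/36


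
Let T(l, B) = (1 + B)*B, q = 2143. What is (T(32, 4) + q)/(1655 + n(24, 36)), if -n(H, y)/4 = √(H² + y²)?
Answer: 3579765/2709073 + 103824*√13/2709073 ≈ 1.4596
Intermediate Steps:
T(l, B) = B*(1 + B)
n(H, y) = -4*√(H² + y²)
(T(32, 4) + q)/(1655 + n(24, 36)) = (4*(1 + 4) + 2143)/(1655 - 4*√(24² + 36²)) = (4*5 + 2143)/(1655 - 4*√(576 + 1296)) = (20 + 2143)/(1655 - 48*√13) = 2163/(1655 - 48*√13)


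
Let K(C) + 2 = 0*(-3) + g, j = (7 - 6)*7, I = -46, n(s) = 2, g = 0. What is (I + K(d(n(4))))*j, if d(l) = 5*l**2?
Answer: -336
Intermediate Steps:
j = 7 (j = 1*7 = 7)
K(C) = -2 (K(C) = -2 + (0*(-3) + 0) = -2 + (0 + 0) = -2 + 0 = -2)
(I + K(d(n(4))))*j = (-46 - 2)*7 = -48*7 = -336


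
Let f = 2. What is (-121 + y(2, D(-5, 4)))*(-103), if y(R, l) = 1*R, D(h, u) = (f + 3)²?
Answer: 12257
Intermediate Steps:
D(h, u) = 25 (D(h, u) = (2 + 3)² = 5² = 25)
y(R, l) = R
(-121 + y(2, D(-5, 4)))*(-103) = (-121 + 2)*(-103) = -119*(-103) = 12257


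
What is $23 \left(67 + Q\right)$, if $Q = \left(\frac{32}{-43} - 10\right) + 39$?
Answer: $\frac{94208}{43} \approx 2190.9$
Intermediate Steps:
$Q = \frac{1215}{43}$ ($Q = \left(32 \left(- \frac{1}{43}\right) - 10\right) + 39 = \left(- \frac{32}{43} - 10\right) + 39 = - \frac{462}{43} + 39 = \frac{1215}{43} \approx 28.256$)
$23 \left(67 + Q\right) = 23 \left(67 + \frac{1215}{43}\right) = 23 \cdot \frac{4096}{43} = \frac{94208}{43}$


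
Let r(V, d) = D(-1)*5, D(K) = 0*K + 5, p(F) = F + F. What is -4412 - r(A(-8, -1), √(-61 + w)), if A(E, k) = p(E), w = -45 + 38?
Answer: -4437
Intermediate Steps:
w = -7
p(F) = 2*F
D(K) = 5 (D(K) = 0 + 5 = 5)
A(E, k) = 2*E
r(V, d) = 25 (r(V, d) = 5*5 = 25)
-4412 - r(A(-8, -1), √(-61 + w)) = -4412 - 1*25 = -4412 - 25 = -4437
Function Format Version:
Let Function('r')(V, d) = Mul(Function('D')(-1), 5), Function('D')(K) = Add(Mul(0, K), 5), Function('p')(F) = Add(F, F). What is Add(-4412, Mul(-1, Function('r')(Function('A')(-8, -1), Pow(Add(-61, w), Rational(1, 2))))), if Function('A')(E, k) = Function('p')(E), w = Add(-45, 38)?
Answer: -4437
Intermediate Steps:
w = -7
Function('p')(F) = Mul(2, F)
Function('D')(K) = 5 (Function('D')(K) = Add(0, 5) = 5)
Function('A')(E, k) = Mul(2, E)
Function('r')(V, d) = 25 (Function('r')(V, d) = Mul(5, 5) = 25)
Add(-4412, Mul(-1, Function('r')(Function('A')(-8, -1), Pow(Add(-61, w), Rational(1, 2))))) = Add(-4412, Mul(-1, 25)) = Add(-4412, -25) = -4437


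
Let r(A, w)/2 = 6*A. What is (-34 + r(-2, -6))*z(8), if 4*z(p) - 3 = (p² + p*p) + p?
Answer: -4031/2 ≈ -2015.5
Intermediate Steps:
z(p) = ¾ + p²/2 + p/4 (z(p) = ¾ + ((p² + p*p) + p)/4 = ¾ + ((p² + p²) + p)/4 = ¾ + (2*p² + p)/4 = ¾ + (p + 2*p²)/4 = ¾ + (p²/2 + p/4) = ¾ + p²/2 + p/4)
r(A, w) = 12*A (r(A, w) = 2*(6*A) = 12*A)
(-34 + r(-2, -6))*z(8) = (-34 + 12*(-2))*(¾ + (½)*8² + (¼)*8) = (-34 - 24)*(¾ + (½)*64 + 2) = -58*(¾ + 32 + 2) = -58*139/4 = -4031/2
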